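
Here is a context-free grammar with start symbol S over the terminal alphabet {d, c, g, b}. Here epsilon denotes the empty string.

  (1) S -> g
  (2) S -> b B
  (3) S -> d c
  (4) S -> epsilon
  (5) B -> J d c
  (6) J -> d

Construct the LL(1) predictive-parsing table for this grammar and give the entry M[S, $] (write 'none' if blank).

FIRST(S) = {epsilon, b, d, g}
FIRST(J) = {d}
FIRST(B) = {d}  (via J d c)
FOLLOW(S) includes $ since S is the start symbol.
FOLLOW(S): S appears on no right-hand side. Thus FOLLOW(S) = {$}.
For S -> g: FIRST(g) = {g}, so it goes in M[S, t] for t ∈ {g}.
For S -> b B: FIRST(b B) = {b}, so it goes in M[S, t] for t ∈ {b}.
For S -> d c: FIRST(d c) = {d}, so it goes in M[S, t] for t ∈ {d}.
For S -> epsilon: FIRST(epsilon) = {epsilon}, so it goes in M[S, t] for t ∈ {}; since epsilon ∈ FIRST, also for every t ∈ FOLLOW(S) = {$}.

S -> epsilon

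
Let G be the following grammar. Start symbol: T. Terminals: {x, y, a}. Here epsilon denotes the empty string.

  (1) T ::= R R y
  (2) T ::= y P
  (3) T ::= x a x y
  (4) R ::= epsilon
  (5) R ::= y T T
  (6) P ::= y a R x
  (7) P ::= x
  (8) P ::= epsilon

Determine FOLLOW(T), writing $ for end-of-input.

{$, x, y}

FIRST(R): from R::=epsilon we get {epsilon}; from R::=y T T we get {y}. So FIRST(R) = {epsilon, y}.
FIRST(P): from P::=y a R x we get {y}; from P::=x we get {x}; from P::=epsilon we get {epsilon}. So FIRST(P) = {epsilon, x, y}.
FIRST(T): from T::=R R y we get {y}; from T::=y P we get {y}; from T::=x a x y we get {x}. So FIRST(T) = {x, y}.
FOLLOW(T) includes $ since T is the start symbol.
FOLLOW(R): in T::=R R y (occurrence 1), R is followed by R y with FIRST {y}; in T::=R R y (occurrence 2), R is followed by y with FIRST {y}; in P::=y a R x, R is followed by x with FIRST {x}. Thus FOLLOW(R) = {x, y}.
FOLLOW(T): in R::=y T T (occurrence 1), T is followed by T with FIRST {x, y}; in R::=y T T (occurrence 2), the suffix after T is empty, so FOLLOW(T) ⊇ FOLLOW(R) = {x, y}. Thus FOLLOW(T) = {$, x, y}.
FOLLOW(P): in T::=y P, the suffix after P is empty, so FOLLOW(P) ⊇ FOLLOW(T) = {$, x, y}. Thus FOLLOW(P) = {$, x, y}.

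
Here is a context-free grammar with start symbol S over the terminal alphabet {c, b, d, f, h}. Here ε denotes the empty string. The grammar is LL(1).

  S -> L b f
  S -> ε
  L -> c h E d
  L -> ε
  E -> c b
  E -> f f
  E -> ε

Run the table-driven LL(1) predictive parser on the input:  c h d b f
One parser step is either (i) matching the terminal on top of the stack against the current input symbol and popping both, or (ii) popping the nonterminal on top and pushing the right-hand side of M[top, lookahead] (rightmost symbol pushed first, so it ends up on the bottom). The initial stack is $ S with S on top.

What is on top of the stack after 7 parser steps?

f

step 1: stack=$ S  input=c h d b f $  — expand S -> L b f
step 2: stack=$ f b L  input=c h d b f $  — expand L -> c h E d
step 3: stack=$ f b d E h c  input=c h d b f $  — match c
step 4: stack=$ f b d E h  input=h d b f $  — match h
step 5: stack=$ f b d E  input=d b f $  — expand E -> ε
step 6: stack=$ f b d  input=d b f $  — match d
step 7: stack=$ f b  input=b f $  — match b
Stack after step 7: $ f (top = f).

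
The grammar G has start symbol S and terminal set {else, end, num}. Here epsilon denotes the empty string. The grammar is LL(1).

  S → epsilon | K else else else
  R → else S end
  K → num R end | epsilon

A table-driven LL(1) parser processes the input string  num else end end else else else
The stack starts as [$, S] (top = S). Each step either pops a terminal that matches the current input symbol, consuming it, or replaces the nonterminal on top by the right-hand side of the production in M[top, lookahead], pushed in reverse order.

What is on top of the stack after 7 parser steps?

step 1: stack=$ S  input=num else end end else else else $  — expand S → K else else else
step 2: stack=$ else else else K  input=num else end end else else else $  — expand K → num R end
step 3: stack=$ else else else end R num  input=num else end end else else else $  — match num
step 4: stack=$ else else else end R  input=else end end else else else $  — expand R → else S end
step 5: stack=$ else else else end end S else  input=else end end else else else $  — match else
step 6: stack=$ else else else end end S  input=end end else else else $  — expand S → epsilon
step 7: stack=$ else else else end end  input=end end else else else $  — match end
Stack after step 7: $ else else else end (top = end).

end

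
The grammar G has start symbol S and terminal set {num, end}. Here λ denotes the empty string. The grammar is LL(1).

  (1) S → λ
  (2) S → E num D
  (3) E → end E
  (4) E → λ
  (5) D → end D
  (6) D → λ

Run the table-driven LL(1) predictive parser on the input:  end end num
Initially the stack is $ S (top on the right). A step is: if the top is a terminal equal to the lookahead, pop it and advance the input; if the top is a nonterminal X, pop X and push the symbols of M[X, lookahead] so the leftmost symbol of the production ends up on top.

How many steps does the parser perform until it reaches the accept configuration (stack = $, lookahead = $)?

8

step 1: stack=$ S  input=end end num $  — expand S → E num D
step 2: stack=$ D num E  input=end end num $  — expand E → end E
step 3: stack=$ D num E end  input=end end num $  — match end
step 4: stack=$ D num E  input=end num $  — expand E → end E
step 5: stack=$ D num E end  input=end num $  — match end
step 6: stack=$ D num E  input=num $  — expand E → λ
step 7: stack=$ D num  input=num $  — match num
step 8: stack=$ D  input=$  — expand D → λ
Accept reached after 8 steps.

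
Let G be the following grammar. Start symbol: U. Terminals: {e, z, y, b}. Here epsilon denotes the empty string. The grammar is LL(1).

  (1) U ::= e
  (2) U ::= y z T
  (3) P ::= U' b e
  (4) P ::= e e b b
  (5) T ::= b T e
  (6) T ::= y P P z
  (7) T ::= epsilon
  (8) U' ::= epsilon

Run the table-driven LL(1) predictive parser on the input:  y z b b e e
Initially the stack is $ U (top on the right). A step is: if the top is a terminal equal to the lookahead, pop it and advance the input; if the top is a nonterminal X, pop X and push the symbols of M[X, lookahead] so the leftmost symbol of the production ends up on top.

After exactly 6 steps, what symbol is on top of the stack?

step 1: stack=$ U  input=y z b b e e $  — expand U ::= y z T
step 2: stack=$ T z y  input=y z b b e e $  — match y
step 3: stack=$ T z  input=z b b e e $  — match z
step 4: stack=$ T  input=b b e e $  — expand T ::= b T e
step 5: stack=$ e T b  input=b b e e $  — match b
step 6: stack=$ e T  input=b e e $  — expand T ::= b T e
Stack after step 6: $ e e T b (top = b).

b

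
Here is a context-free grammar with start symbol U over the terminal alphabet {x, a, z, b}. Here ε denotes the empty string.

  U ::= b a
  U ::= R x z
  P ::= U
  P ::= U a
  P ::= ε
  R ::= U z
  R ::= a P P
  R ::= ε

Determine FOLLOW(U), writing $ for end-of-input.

{$, a, b, x, z}

FIRST(U) = {a, b, x}  (via R x z)
FIRST(P) = {ε, a, b, x}  (via U, U a)
FIRST(R) = {ε, a, b, x}  (via U z)
FOLLOW(U) includes $ since U is the start symbol.
FOLLOW(R): in U::=R x z, R is followed by x z with FIRST {x}. Thus FOLLOW(R) = {x}.
FOLLOW(P): in R::=a P P (occurrence 1), P is followed by P with FIRST {ε, a, b, x}; in R::=a P P (occurrence 1), the suffix after P is nullable, so FOLLOW(P) ⊇ FOLLOW(R) = {x}; in R::=a P P (occurrence 2), the suffix after P is empty, so FOLLOW(P) ⊇ FOLLOW(R) = {x}. Thus FOLLOW(P) = {a, b, x}.
FOLLOW(U): in P::=U, the suffix after U is empty, so FOLLOW(U) ⊇ FOLLOW(P) = {a, b, x}; in P::=U a, U is followed by a with FIRST {a}; in R::=U z, U is followed by z with FIRST {z}. Thus FOLLOW(U) = {$, a, b, x, z}.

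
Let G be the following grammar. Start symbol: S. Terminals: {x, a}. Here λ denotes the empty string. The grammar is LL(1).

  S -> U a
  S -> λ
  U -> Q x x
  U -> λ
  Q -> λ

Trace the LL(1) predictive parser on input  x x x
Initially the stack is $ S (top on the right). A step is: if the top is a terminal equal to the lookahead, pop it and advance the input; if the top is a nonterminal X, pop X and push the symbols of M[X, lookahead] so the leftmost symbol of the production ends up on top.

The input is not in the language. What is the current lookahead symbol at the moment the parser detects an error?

     Stack      Input    Action
  1  $ S        x x x $  expand S -> U a
  2  $ a U      x x x $  expand U -> Q x x
  3  $ a x x Q  x x x $  expand Q -> λ
  4  $ a x x    x x x $  match x
  5  $ a x      x x $    match x
  6  $ a        x $      error: top is terminal a but lookahead is x

x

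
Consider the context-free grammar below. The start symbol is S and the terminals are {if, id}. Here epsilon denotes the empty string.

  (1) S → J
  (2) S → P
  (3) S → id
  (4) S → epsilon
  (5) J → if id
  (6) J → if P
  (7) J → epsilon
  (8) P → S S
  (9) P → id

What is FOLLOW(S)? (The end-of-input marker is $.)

{$, id, if}

FIRST(J): from J→if id we get {if}; from J→if P we get {if}; from J→epsilon we get {epsilon}. So FIRST(J) = {epsilon, if}.
FIRST(S): from S→J we get {epsilon, if}; from S→P we get {epsilon, id, if}; from S→id we get {id}; from S→epsilon we get {epsilon}. So FIRST(S) = {epsilon, id, if}.
FIRST(P): from P→S S we get {epsilon, id, if}; from P→id we get {id}. So FIRST(P) = {epsilon, id, if}.
FOLLOW(S) includes $ since S is the start symbol.
FOLLOW(S): in P→S S (occurrence 1), S is followed by S with FIRST {epsilon, id, if}; in P→S S (occurrence 1), the suffix after S is nullable, so FOLLOW(S) ⊇ FOLLOW(P) = {$, id, if}; in P→S S (occurrence 2), the suffix after S is empty, so FOLLOW(S) ⊇ FOLLOW(P) = {$, id, if}. Thus FOLLOW(S) = {$, id, if}.
FOLLOW(J): in S→J, the suffix after J is empty, so FOLLOW(J) ⊇ FOLLOW(S) = {$, id, if}. Thus FOLLOW(J) = {$, id, if}.
FOLLOW(P): in S→P, the suffix after P is empty, so FOLLOW(P) ⊇ FOLLOW(S) = {$, id, if}; in J→if P, the suffix after P is empty, so FOLLOW(P) ⊇ FOLLOW(J) = {$, id, if}. Thus FOLLOW(P) = {$, id, if}.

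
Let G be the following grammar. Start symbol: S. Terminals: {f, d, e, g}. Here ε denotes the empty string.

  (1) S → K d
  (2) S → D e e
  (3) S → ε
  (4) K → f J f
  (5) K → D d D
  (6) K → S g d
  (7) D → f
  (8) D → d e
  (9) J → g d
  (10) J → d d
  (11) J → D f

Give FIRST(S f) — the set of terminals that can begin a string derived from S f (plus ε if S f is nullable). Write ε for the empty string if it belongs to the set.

FIRST(D): from D→f we get {f}; from D→d e we get {d}. So FIRST(D) = {d, f}.
FIRST(J): from J→g d we get {g}; from J→d d we get {d}; from J→D f we get {d, f}. So FIRST(J) = {d, f, g}.
FIRST(S): from S→K d we get {d, f, g}; from S→D e e we get {d, f}; from S→ε we get {ε}. So FIRST(S) = {ε, d, f, g}.
FIRST(K): from K→f J f we get {f}; from K→D d D we get {d, f}; from K→S g d we get {d, f, g}. So FIRST(K) = {d, f, g}.
FIRST(S f): take FIRST of each symbol in turn, carrying on past any symbol whose FIRST contains ε; result {d, f, g}.

{d, f, g}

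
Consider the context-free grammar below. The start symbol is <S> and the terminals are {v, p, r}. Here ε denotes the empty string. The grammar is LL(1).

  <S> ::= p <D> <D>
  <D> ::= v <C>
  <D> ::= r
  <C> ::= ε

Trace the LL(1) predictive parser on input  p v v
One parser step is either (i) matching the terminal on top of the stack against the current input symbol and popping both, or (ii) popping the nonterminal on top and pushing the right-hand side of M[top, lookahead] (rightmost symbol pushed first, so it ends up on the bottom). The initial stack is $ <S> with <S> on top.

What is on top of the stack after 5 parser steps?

<D>

     Stack        Input    Action
  1  $ <S>        p v v $  expand <S> ::= p <D> <D>
  2  $ <D> <D> p  p v v $  match p
  3  $ <D> <D>    v v $    expand <D> ::= v <C>
  4  $ <D> <C> v  v v $    match v
  5  $ <D> <C>    v $      expand <C> ::= ε
Stack after step 5: $ <D> (top = <D>).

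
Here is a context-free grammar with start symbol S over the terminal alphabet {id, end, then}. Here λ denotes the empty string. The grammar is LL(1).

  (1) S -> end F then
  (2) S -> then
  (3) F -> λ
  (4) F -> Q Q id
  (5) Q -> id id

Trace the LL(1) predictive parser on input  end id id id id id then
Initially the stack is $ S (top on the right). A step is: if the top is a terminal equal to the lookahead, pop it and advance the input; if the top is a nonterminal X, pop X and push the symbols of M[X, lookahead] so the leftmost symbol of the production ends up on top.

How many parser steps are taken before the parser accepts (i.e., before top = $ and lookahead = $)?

step 1: stack=$ S  input=end id id id id id then $  — expand S -> end F then
step 2: stack=$ then F end  input=end id id id id id then $  — match end
step 3: stack=$ then F  input=id id id id id then $  — expand F -> Q Q id
step 4: stack=$ then id Q Q  input=id id id id id then $  — expand Q -> id id
step 5: stack=$ then id Q id id  input=id id id id id then $  — match id
step 6: stack=$ then id Q id  input=id id id id then $  — match id
step 7: stack=$ then id Q  input=id id id then $  — expand Q -> id id
step 8: stack=$ then id id id  input=id id id then $  — match id
step 9: stack=$ then id id  input=id id then $  — match id
step 10: stack=$ then id  input=id then $  — match id
step 11: stack=$ then  input=then $  — match then
Accept reached after 11 steps.

11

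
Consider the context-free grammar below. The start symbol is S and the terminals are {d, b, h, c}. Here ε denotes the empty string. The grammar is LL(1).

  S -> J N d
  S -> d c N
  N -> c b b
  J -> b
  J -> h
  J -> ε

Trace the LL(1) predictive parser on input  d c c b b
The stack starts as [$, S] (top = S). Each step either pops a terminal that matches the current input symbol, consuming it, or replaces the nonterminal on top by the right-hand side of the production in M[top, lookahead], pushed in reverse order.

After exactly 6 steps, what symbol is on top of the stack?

b

step 1: stack=$ S  input=d c c b b $  — expand S -> d c N
step 2: stack=$ N c d  input=d c c b b $  — match d
step 3: stack=$ N c  input=c c b b $  — match c
step 4: stack=$ N  input=c b b $  — expand N -> c b b
step 5: stack=$ b b c  input=c b b $  — match c
step 6: stack=$ b b  input=b b $  — match b
Stack after step 6: $ b (top = b).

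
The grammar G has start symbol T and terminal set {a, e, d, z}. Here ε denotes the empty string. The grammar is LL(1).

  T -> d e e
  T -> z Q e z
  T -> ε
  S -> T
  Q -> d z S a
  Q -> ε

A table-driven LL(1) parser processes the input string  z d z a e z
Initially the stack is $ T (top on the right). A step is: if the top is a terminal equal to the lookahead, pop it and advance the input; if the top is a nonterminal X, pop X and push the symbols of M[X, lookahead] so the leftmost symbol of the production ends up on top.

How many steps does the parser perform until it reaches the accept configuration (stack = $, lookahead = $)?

10

step 1: stack=$ T  input=z d z a e z $  — expand T -> z Q e z
step 2: stack=$ z e Q z  input=z d z a e z $  — match z
step 3: stack=$ z e Q  input=d z a e z $  — expand Q -> d z S a
step 4: stack=$ z e a S z d  input=d z a e z $  — match d
step 5: stack=$ z e a S z  input=z a e z $  — match z
step 6: stack=$ z e a S  input=a e z $  — expand S -> T
step 7: stack=$ z e a T  input=a e z $  — expand T -> ε
step 8: stack=$ z e a  input=a e z $  — match a
step 9: stack=$ z e  input=e z $  — match e
step 10: stack=$ z  input=z $  — match z
Accept reached after 10 steps.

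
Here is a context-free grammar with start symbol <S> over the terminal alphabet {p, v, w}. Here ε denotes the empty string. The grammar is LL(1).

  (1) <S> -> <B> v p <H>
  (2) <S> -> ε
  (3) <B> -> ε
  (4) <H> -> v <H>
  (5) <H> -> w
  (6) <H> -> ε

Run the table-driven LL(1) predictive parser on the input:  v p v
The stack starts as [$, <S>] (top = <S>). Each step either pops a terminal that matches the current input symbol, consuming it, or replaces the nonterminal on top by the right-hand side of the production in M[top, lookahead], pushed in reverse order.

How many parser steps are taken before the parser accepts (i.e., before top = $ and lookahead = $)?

7

step 1: stack=$ <S>  input=v p v $  — expand <S> -> <B> v p <H>
step 2: stack=$ <H> p v <B>  input=v p v $  — expand <B> -> ε
step 3: stack=$ <H> p v  input=v p v $  — match v
step 4: stack=$ <H> p  input=p v $  — match p
step 5: stack=$ <H>  input=v $  — expand <H> -> v <H>
step 6: stack=$ <H> v  input=v $  — match v
step 7: stack=$ <H>  input=$  — expand <H> -> ε
Accept reached after 7 steps.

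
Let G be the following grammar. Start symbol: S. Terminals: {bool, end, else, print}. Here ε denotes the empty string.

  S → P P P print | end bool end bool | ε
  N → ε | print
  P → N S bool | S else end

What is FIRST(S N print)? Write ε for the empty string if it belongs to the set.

{bool, else, end, print}

FIRST(N) = {ε, print}
FIRST(S) = {ε, bool, else, end, print}  (via P P P print)
FIRST(P) = {bool, else, end, print}  (via N S bool, S else end)
FIRST(S N print): take FIRST of each symbol in turn, carrying on past any symbol whose FIRST contains ε; result {bool, else, end, print}.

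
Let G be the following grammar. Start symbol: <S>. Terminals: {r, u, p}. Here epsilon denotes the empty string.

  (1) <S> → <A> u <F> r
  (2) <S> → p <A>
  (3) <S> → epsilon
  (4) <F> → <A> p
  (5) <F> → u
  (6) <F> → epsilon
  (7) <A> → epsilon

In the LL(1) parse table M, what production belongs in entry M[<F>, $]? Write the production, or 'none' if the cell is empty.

FIRST(<A>) = {epsilon}
FIRST(<S>) = {epsilon, p, u}  (via <A> u <F> r)
FIRST(<F>) = {epsilon, p, u}  (via <A> p)
FOLLOW(<S>) includes $ since <S> is the start symbol.
FOLLOW(<F>): in <S>→<A> u <F> r, <F> is followed by r with FIRST {r}. Thus FOLLOW(<F>) = {r}.
For <F> → <A> p: FIRST(<A> p) = {p}, so it goes in M[<F>, t] for t ∈ {p}.
For <F> → u: FIRST(u) = {u}, so it goes in M[<F>, t] for t ∈ {u}.
For <F> → epsilon: FIRST(epsilon) = {epsilon}, so it goes in M[<F>, t] for t ∈ {}; since epsilon ∈ FIRST, also for every t ∈ FOLLOW(<F>) = {r}.
None of these place a production in M[<F>, $].

none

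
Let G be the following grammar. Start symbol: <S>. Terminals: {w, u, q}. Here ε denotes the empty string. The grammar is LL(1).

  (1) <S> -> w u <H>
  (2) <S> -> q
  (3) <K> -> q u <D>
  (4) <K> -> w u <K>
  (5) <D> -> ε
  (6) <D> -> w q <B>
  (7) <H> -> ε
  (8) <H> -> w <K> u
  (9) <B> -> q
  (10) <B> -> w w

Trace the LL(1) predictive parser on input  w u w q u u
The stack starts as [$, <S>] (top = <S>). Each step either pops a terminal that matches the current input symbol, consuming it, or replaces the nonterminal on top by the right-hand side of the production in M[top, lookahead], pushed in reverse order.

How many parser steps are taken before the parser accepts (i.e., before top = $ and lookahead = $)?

10

      Stack        Input          Action
   1  $ <S>        w u w q u u $  expand <S> -> w u <H>
   2  $ <H> u w    w u w q u u $  match w
   3  $ <H> u      u w q u u $    match u
   4  $ <H>        w q u u $      expand <H> -> w <K> u
   5  $ u <K> w    w q u u $      match w
   6  $ u <K>      q u u $        expand <K> -> q u <D>
   7  $ u <D> u q  q u u $        match q
   8  $ u <D> u    u u $          match u
   9  $ u <D>      u $            expand <D> -> ε
  10  $ u          u $            match u
Accept reached after 10 steps.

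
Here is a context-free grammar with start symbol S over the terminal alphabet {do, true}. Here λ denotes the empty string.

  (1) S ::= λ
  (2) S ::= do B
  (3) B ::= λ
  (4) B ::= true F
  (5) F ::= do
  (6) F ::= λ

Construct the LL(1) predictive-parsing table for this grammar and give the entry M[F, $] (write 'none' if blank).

FIRST(S): from S::=λ we get {λ}; from S::=do B we get {do}. So FIRST(S) = {λ, do}.
FIRST(B): from B::=λ we get {λ}; from B::=true F we get {true}. So FIRST(B) = {λ, true}.
FIRST(F): from F::=do we get {do}; from F::=λ we get {λ}. So FIRST(F) = {λ, do}.
FOLLOW(S) includes $ since S is the start symbol.
FOLLOW(B): in S::=do B, the suffix after B is empty, so FOLLOW(B) ⊇ FOLLOW(S) = {$}. Thus FOLLOW(B) = {$}.
FOLLOW(F): in B::=true F, the suffix after F is empty, so FOLLOW(F) ⊇ FOLLOW(B) = {$}. Thus FOLLOW(F) = {$}.
For F ::= do: FIRST(do) = {do}, so it goes in M[F, t] for t ∈ {do}.
For F ::= λ: FIRST(λ) = {λ}, so it goes in M[F, t] for t ∈ {}; since λ ∈ FIRST, also for every t ∈ FOLLOW(F) = {$}.

F ::= λ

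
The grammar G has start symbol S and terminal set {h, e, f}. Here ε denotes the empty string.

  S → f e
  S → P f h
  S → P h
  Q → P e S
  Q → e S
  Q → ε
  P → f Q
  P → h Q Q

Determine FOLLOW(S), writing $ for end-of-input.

{$, e, f, h}

FIRST(P): from P→f Q we get {f}; from P→h Q Q we get {h}. So FIRST(P) = {f, h}.
FIRST(S): from S→f e we get {f}; from S→P f h we get {f, h}; from S→P h we get {f, h}. So FIRST(S) = {f, h}.
FIRST(Q): from Q→P e S we get {f, h}; from Q→e S we get {e}; from Q→ε we get {ε}. So FIRST(Q) = {ε, e, f, h}.
FOLLOW(S) includes $ since S is the start symbol.
FOLLOW(P): in S→P f h, P is followed by f h with FIRST {f}; in S→P h, P is followed by h with FIRST {h}; in Q→P e S, P is followed by e S with FIRST {e}. Thus FOLLOW(P) = {e, f, h}.
FOLLOW(Q): in P→f Q, the suffix after Q is empty, so FOLLOW(Q) ⊇ FOLLOW(P) = {e, f, h}; in P→h Q Q (occurrence 1), Q is followed by Q with FIRST {ε, e, f, h}; in P→h Q Q (occurrence 1), the suffix after Q is nullable, so FOLLOW(Q) ⊇ FOLLOW(P) = {e, f, h}; in P→h Q Q (occurrence 2), the suffix after Q is empty, so FOLLOW(Q) ⊇ FOLLOW(P) = {e, f, h}. Thus FOLLOW(Q) = {e, f, h}.
FOLLOW(S): in Q→P e S, the suffix after S is empty, so FOLLOW(S) ⊇ FOLLOW(Q) = {e, f, h}; in Q→e S, the suffix after S is empty, so FOLLOW(S) ⊇ FOLLOW(Q) = {e, f, h}. Thus FOLLOW(S) = {$, e, f, h}.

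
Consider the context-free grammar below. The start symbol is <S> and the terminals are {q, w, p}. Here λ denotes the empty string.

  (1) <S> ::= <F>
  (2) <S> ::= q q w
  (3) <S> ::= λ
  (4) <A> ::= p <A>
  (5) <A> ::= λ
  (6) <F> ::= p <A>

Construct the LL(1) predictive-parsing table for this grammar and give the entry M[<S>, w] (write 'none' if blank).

none

FIRST(<A>): from <A>::=p <A> we get {p}; from <A>::=λ we get {λ}. So FIRST(<A>) = {λ, p}.
FIRST(<F>): from <F>::=p <A> we get {p}. So FIRST(<F>) = {p}.
FIRST(<S>): from <S>::=<F> we get {p}; from <S>::=q q w we get {q}; from <S>::=λ we get {λ}. So FIRST(<S>) = {λ, p, q}.
FOLLOW(<S>) includes $ since <S> is the start symbol.
FOLLOW(<S>): <S> appears on no right-hand side. Thus FOLLOW(<S>) = {$}.
For <S> ::= <F>: FIRST(<F>) = {p}, so it goes in M[<S>, t] for t ∈ {p}.
For <S> ::= q q w: FIRST(q q w) = {q}, so it goes in M[<S>, t] for t ∈ {q}.
For <S> ::= λ: FIRST(λ) = {λ}, so it goes in M[<S>, t] for t ∈ {}; since λ ∈ FIRST, also for every t ∈ FOLLOW(<S>) = {$}.
None of these place a production in M[<S>, w].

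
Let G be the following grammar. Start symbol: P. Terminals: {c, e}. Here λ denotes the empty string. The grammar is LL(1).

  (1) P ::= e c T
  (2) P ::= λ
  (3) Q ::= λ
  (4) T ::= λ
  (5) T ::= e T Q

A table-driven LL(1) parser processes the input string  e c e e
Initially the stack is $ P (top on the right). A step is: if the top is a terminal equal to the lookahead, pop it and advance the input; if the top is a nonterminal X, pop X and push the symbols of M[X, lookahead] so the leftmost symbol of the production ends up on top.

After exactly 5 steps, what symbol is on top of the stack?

step 1: stack=$ P  input=e c e e $  — expand P ::= e c T
step 2: stack=$ T c e  input=e c e e $  — match e
step 3: stack=$ T c  input=c e e $  — match c
step 4: stack=$ T  input=e e $  — expand T ::= e T Q
step 5: stack=$ Q T e  input=e e $  — match e
Stack after step 5: $ Q T (top = T).

T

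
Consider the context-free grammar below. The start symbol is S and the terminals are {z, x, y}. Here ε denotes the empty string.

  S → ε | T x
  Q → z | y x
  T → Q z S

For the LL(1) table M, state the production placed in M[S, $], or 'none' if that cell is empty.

S → ε

FIRST(Q): from Q→z we get {z}; from Q→y x we get {y}. So FIRST(Q) = {y, z}.
FIRST(T): from T→Q z S we get {y, z}. So FIRST(T) = {y, z}.
FIRST(S): from S→ε we get {ε}; from S→T x we get {y, z}. So FIRST(S) = {ε, y, z}.
FOLLOW(S) includes $ since S is the start symbol.
FOLLOW(T): in S→T x, T is followed by x with FIRST {x}. Thus FOLLOW(T) = {x}.
FOLLOW(S): in T→Q z S, the suffix after S is empty, so FOLLOW(S) ⊇ FOLLOW(T) = {x}. Thus FOLLOW(S) = {$, x}.
For S → ε: FIRST(ε) = {ε}, so it goes in M[S, t] for t ∈ {}; since ε ∈ FIRST, also for every t ∈ FOLLOW(S) = {$, x}.
For S → T x: FIRST(T x) = {y, z}, so it goes in M[S, t] for t ∈ {y, z}.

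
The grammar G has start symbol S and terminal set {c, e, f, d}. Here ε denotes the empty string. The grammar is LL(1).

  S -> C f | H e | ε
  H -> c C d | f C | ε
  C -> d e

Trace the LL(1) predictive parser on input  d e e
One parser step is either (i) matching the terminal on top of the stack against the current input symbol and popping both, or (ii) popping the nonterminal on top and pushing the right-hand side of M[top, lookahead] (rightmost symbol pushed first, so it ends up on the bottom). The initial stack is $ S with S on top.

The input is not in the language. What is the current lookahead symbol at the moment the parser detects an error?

     Stack    Input    Action
  1  $ S      d e e $  expand S -> C f
  2  $ f C    d e e $  expand C -> d e
  3  $ f e d  d e e $  match d
  4  $ f e    e e $    match e
  5  $ f      e $      error: top is terminal f but lookahead is e

e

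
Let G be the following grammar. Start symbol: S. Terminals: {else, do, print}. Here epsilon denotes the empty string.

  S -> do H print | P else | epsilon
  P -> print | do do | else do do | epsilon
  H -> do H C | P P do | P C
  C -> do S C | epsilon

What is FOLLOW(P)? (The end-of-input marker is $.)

FIRST(P): from P->print we get {print}; from P->do do we get {do}; from P->else do do we get {else}; from P->epsilon we get {epsilon}. So FIRST(P) = {epsilon, do, else, print}.
FIRST(C): from C->do S C we get {do}; from C->epsilon we get {epsilon}. So FIRST(C) = {epsilon, do}.
FIRST(S): from S->do H print we get {do}; from S->P else we get {do, else, print}; from S->epsilon we get {epsilon}. So FIRST(S) = {epsilon, do, else, print}.
FIRST(H): from H->do H C we get {do}; from H->P P do we get {do, else, print}; from H->P C we get {epsilon, do, else, print}. So FIRST(H) = {epsilon, do, else, print}.
FOLLOW(S) includes $ since S is the start symbol.
FOLLOW(H): in S->do H print, H is followed by print with FIRST {print}; in H->do H C, H is followed by C with FIRST {epsilon, do}; in H->do H C, the suffix after H is nullable (adds nothing new). Thus FOLLOW(H) = {do, print}.
FOLLOW(P): in S->P else, P is followed by else with FIRST {else}; in H->P P do (occurrence 1), P is followed by P do with FIRST {do, else, print}; in H->P P do (occurrence 2), P is followed by do with FIRST {do}; in H->P C, P is followed by C with FIRST {epsilon, do}; in H->P C, the suffix after P is nullable, so FOLLOW(P) ⊇ FOLLOW(H) = {do, print}. Thus FOLLOW(P) = {do, else, print}.
FOLLOW(C): in H->do H C, the suffix after C is empty, so FOLLOW(C) ⊇ FOLLOW(H) = {do, print}; in H->P C, the suffix after C is empty, so FOLLOW(C) ⊇ FOLLOW(H) = {do, print}; in C->do S C, the suffix after C is empty (adds nothing new). Thus FOLLOW(C) = {do, print}.
FOLLOW(S): in C->do S C, S is followed by C with FIRST {epsilon, do}; in C->do S C, the suffix after S is nullable, so FOLLOW(S) ⊇ FOLLOW(C) = {do, print}. Thus FOLLOW(S) = {$, do, print}.

{do, else, print}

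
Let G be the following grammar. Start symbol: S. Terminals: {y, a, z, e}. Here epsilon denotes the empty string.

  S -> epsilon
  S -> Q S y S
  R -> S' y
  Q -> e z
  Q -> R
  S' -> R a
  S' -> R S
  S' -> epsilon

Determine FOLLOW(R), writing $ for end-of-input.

FIRST(S): from S->epsilon we get {epsilon}; from S->Q S y S we get {e, y}. So FIRST(S) = {epsilon, e, y}.
FIRST(R): from R->S' y we get {y}. So FIRST(R) = {y}.
FIRST(Q): from Q->e z we get {e}; from Q->R we get {y}. So FIRST(Q) = {e, y}.
FIRST(S'): from S'->R a we get {y}; from S'->R S we get {y}; from S'->epsilon we get {epsilon}. So FIRST(S') = {epsilon, y}.
FOLLOW(S) includes $ since S is the start symbol.
FOLLOW(Q): in S->Q S y S, Q is followed by S y S with FIRST {e, y}. Thus FOLLOW(Q) = {e, y}.
FOLLOW(S'): in R->S' y, S' is followed by y with FIRST {y}. Thus FOLLOW(S') = {y}.
FOLLOW(S): in S->Q S y S (occurrence 1), S is followed by y S with FIRST {y}; in S->Q S y S (occurrence 2), the suffix after S is empty (adds nothing new); in S'->R S, the suffix after S is empty, so FOLLOW(S) ⊇ FOLLOW(S') = {y}. Thus FOLLOW(S) = {$, y}.
FOLLOW(R): in Q->R, the suffix after R is empty, so FOLLOW(R) ⊇ FOLLOW(Q) = {e, y}; in S'->R a, R is followed by a with FIRST {a}; in S'->R S, R is followed by S with FIRST {epsilon, e, y}; in S'->R S, the suffix after R is nullable, so FOLLOW(R) ⊇ FOLLOW(S') = {y}. Thus FOLLOW(R) = {a, e, y}.

{a, e, y}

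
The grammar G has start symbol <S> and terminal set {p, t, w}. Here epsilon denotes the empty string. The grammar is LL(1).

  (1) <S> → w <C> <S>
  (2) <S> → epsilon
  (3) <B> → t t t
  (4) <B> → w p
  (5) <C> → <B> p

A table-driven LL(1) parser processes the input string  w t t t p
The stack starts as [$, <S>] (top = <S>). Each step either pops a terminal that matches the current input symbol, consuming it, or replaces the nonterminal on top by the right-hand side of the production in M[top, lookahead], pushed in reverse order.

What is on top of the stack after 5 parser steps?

t

step 1: stack=$ <S>  input=w t t t p $  — expand <S> → w <C> <S>
step 2: stack=$ <S> <C> w  input=w t t t p $  — match w
step 3: stack=$ <S> <C>  input=t t t p $  — expand <C> → <B> p
step 4: stack=$ <S> p <B>  input=t t t p $  — expand <B> → t t t
step 5: stack=$ <S> p t t t  input=t t t p $  — match t
Stack after step 5: $ <S> p t t (top = t).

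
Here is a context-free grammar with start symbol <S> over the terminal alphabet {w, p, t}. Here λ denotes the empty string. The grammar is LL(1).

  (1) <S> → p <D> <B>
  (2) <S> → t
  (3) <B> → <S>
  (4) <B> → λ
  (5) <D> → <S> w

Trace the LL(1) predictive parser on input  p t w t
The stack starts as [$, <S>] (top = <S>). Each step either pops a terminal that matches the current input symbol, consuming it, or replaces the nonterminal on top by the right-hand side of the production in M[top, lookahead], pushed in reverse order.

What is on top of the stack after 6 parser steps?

step 1: stack=$ <S>  input=p t w t $  — expand <S> → p <D> <B>
step 2: stack=$ <B> <D> p  input=p t w t $  — match p
step 3: stack=$ <B> <D>  input=t w t $  — expand <D> → <S> w
step 4: stack=$ <B> w <S>  input=t w t $  — expand <S> → t
step 5: stack=$ <B> w t  input=t w t $  — match t
step 6: stack=$ <B> w  input=w t $  — match w
Stack after step 6: $ <B> (top = <B>).

<B>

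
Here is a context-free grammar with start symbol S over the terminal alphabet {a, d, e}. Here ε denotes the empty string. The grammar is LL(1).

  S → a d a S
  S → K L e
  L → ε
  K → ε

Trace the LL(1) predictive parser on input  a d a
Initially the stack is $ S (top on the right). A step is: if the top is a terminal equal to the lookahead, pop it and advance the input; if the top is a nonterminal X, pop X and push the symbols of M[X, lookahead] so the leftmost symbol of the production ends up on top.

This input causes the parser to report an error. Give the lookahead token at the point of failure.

$

step 1: stack=$ S  input=a d a $  — expand S → a d a S
step 2: stack=$ S a d a  input=a d a $  — match a
step 3: stack=$ S a d  input=d a $  — match d
step 4: stack=$ S a  input=a $  — match a
step 5: stack=$ S  input=$  — error: M[S, $] is empty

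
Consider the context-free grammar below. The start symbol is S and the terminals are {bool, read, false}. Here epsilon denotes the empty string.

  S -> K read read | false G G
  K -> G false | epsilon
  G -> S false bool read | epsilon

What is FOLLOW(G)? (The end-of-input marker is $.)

{$, false, read}

FIRST(S): from S->K read read we get {false, read}; from S->false G G we get {false}. So FIRST(S) = {false, read}.
FIRST(G): from G->S false bool read we get {false, read}; from G->epsilon we get {epsilon}. So FIRST(G) = {epsilon, false, read}.
FIRST(K): from K->G false we get {false, read}; from K->epsilon we get {epsilon}. So FIRST(K) = {epsilon, false, read}.
FOLLOW(S) includes $ since S is the start symbol.
FOLLOW(S): in G->S false bool read, S is followed by false bool read with FIRST {false}. Thus FOLLOW(S) = {$, false}.
FOLLOW(K): in S->K read read, K is followed by read read with FIRST {read}. Thus FOLLOW(K) = {read}.
FOLLOW(G): in S->false G G (occurrence 1), G is followed by G with FIRST {epsilon, false, read}; in S->false G G (occurrence 1), the suffix after G is nullable, so FOLLOW(G) ⊇ FOLLOW(S) = {$, false}; in S->false G G (occurrence 2), the suffix after G is empty, so FOLLOW(G) ⊇ FOLLOW(S) = {$, false}; in K->G false, G is followed by false with FIRST {false}. Thus FOLLOW(G) = {$, false, read}.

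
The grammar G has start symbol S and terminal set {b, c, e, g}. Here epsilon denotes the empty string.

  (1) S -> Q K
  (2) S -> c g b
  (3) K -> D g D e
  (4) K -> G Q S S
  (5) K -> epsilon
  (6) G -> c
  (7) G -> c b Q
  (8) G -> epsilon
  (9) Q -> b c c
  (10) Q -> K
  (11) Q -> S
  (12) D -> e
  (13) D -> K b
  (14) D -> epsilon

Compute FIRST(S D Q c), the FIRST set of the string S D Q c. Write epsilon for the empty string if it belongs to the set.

FIRST(G) = {epsilon, c}
FIRST(S) = {epsilon, b, c, e, g}  (via Q K)
FIRST(K) = {epsilon, b, c, e, g}  (via D g D e, G Q S S)
FIRST(Q) = {epsilon, b, c, e, g}  (via K, S)
FIRST(D) = {epsilon, b, c, e, g}  (via K b)
FIRST(S D Q c): take FIRST of each symbol in turn, carrying on past any symbol whose FIRST contains epsilon; result {b, c, e, g}.

{b, c, e, g}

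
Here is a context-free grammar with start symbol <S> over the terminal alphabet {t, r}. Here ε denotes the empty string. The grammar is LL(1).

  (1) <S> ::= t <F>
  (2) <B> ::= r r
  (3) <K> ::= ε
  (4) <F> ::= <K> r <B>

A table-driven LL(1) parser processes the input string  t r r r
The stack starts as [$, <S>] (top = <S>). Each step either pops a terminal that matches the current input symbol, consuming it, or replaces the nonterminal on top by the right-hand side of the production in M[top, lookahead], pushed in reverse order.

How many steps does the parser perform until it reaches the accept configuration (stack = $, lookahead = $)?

8

     Stack        Input      Action
  1  $ <S>        t r r r $  expand <S> ::= t <F>
  2  $ <F> t      t r r r $  match t
  3  $ <F>        r r r $    expand <F> ::= <K> r <B>
  4  $ <B> r <K>  r r r $    expand <K> ::= ε
  5  $ <B> r      r r r $    match r
  6  $ <B>        r r $      expand <B> ::= r r
  7  $ r r        r r $      match r
  8  $ r          r $        match r
Accept reached after 8 steps.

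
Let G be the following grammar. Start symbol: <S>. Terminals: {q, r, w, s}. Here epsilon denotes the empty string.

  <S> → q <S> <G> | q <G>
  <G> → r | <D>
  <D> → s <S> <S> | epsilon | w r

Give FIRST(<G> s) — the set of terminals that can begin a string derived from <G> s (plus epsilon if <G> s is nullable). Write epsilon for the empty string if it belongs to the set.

{r, s, w}

FIRST(<S>): from <S>→q <S> <G> we get {q}; from <S>→q <G> we get {q}. So FIRST(<S>) = {q}.
FIRST(<D>): from <D>→s <S> <S> we get {s}; from <D>→epsilon we get {epsilon}; from <D>→w r we get {w}. So FIRST(<D>) = {epsilon, s, w}.
FIRST(<G>): from <G>→r we get {r}; from <G>→<D> we get {epsilon, s, w}. So FIRST(<G>) = {epsilon, r, s, w}.
FIRST(<G> s): take FIRST of each symbol in turn, carrying on past any symbol whose FIRST contains epsilon; result {r, s, w}.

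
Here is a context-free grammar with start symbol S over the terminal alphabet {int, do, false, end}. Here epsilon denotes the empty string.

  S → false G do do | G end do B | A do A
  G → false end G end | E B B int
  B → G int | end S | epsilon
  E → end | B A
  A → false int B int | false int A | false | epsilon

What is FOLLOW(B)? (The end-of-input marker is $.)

FIRST(A) = {epsilon, false}
FIRST(S) = {do, end, false, int}  (via G end do B, A do A)
FIRST(G) = {end, false, int}  (via E B B int)
FIRST(B) = {epsilon, end, false, int}  (via G int)
FIRST(E) = {epsilon, end, false, int}  (via B A)
FOLLOW(S) includes $ since S is the start symbol.
FOLLOW(G): in S→false G do do, G is followed by do do with FIRST {do}; in S→G end do B, G is followed by end do B with FIRST {end}; in G→false end G end, G is followed by end with FIRST {end}; in B→G int, G is followed by int with FIRST {int}. Thus FOLLOW(G) = {do, end, int}.
FOLLOW(E): in G→E B B int, E is followed by B B int with FIRST {end, false, int}. Thus FOLLOW(E) = {end, false, int}.
FOLLOW(S): in B→end S, the suffix after S is empty, so FOLLOW(S) ⊇ FOLLOW(B) = {$, end, false, int}. Thus FOLLOW(S) = {$, end, false, int}.
FOLLOW(B): in S→G end do B, the suffix after B is empty, so FOLLOW(B) ⊇ FOLLOW(S) = {$, end, false, int}; in G→E B B int (occurrence 1), B is followed by B int with FIRST {end, false, int}; in G→E B B int (occurrence 2), B is followed by int with FIRST {int}; in E→B A, B is followed by A with FIRST {epsilon, false}; in E→B A, the suffix after B is nullable, so FOLLOW(B) ⊇ FOLLOW(E) = {end, false, int}; in A→false int B int, B is followed by int with FIRST {int}. Thus FOLLOW(B) = {$, end, false, int}.
FOLLOW(A): in S→A do A (occurrence 1), A is followed by do A with FIRST {do}; in S→A do A (occurrence 2), the suffix after A is empty, so FOLLOW(A) ⊇ FOLLOW(S) = {$, end, false, int}; in E→B A, the suffix after A is empty, so FOLLOW(A) ⊇ FOLLOW(E) = {end, false, int}; in A→false int A, the suffix after A is empty (adds nothing new). Thus FOLLOW(A) = {$, do, end, false, int}.

{$, end, false, int}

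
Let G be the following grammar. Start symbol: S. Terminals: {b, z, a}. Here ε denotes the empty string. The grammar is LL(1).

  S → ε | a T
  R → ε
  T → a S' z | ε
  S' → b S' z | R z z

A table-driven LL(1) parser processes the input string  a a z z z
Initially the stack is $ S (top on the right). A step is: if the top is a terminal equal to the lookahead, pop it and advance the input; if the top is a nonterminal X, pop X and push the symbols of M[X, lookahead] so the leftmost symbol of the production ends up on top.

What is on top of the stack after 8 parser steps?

     Stack      Input        Action
  1  $ S        a a z z z $  expand S → a T
  2  $ T a      a a z z z $  match a
  3  $ T        a z z z $    expand T → a S' z
  4  $ z S' a   a z z z $    match a
  5  $ z S'     z z z $      expand S' → R z z
  6  $ z z z R  z z z $      expand R → ε
  7  $ z z z    z z z $      match z
  8  $ z z      z z $        match z
Stack after step 8: $ z (top = z).

z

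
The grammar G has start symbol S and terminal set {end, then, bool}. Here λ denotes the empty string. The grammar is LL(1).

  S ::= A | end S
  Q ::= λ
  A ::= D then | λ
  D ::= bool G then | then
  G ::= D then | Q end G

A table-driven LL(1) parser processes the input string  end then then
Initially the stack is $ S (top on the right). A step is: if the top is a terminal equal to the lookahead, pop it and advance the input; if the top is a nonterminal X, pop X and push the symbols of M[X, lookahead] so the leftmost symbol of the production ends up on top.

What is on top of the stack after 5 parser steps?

then

step 1: stack=$ S  input=end then then $  — expand S ::= end S
step 2: stack=$ S end  input=end then then $  — match end
step 3: stack=$ S  input=then then $  — expand S ::= A
step 4: stack=$ A  input=then then $  — expand A ::= D then
step 5: stack=$ then D  input=then then $  — expand D ::= then
Stack after step 5: $ then then (top = then).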